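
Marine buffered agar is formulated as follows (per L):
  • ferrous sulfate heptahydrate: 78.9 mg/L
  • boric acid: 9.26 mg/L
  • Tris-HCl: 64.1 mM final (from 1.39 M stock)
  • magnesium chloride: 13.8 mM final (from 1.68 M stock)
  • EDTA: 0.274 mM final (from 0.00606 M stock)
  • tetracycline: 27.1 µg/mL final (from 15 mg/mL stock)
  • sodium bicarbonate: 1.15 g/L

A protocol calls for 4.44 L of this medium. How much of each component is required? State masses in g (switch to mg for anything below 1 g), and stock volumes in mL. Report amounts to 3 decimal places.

Working volume: 4.44 L.
ferrous sulfate heptahydrate: 78.9 mg/L × 4.44 L = 350.316 mg
boric acid: 9.26 mg/L × 4.44 L = 41.114 mg
Tris-HCl: C1V1 = C2V2 → 64.1 mM × 4440 mL ÷ 1390 mM = 204.751 mL
magnesium chloride: dilute stock: 13.8 mM × 4440 mL ÷ 1680 mM = 36.471 mL
EDTA: C1V1 = C2V2 → 0.274 mM × 4440 mL ÷ 6.06 mM = 200.752 mL
tetracycline: V = C2·V2/C1 = 27.1 µg/mL × 4440 mL ÷ 15000 µg/mL = 8.022 mL
sodium bicarbonate: 1.15 g/L × 4.44 L = 5.106 g

ferrous sulfate heptahydrate 350.316 mg; boric acid 41.114 mg; Tris-HCl 204.751 mL; magnesium chloride 36.471 mL; EDTA 200.752 mL; tetracycline 8.022 mL; sodium bicarbonate 5.106 g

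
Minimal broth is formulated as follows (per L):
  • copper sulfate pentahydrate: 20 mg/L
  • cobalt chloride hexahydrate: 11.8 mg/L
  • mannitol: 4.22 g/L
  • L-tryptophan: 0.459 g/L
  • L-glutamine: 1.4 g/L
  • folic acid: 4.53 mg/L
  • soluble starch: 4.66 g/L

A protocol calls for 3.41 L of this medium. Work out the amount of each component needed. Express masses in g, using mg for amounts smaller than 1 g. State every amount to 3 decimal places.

copper sulfate pentahydrate 68.200 mg; cobalt chloride hexahydrate 40.238 mg; mannitol 14.390 g; L-tryptophan 1.565 g; L-glutamine 4.774 g; folic acid 15.447 mg; soluble starch 15.891 g

Working volume: 3.41 L.
copper sulfate pentahydrate: 20 mg/L × 3.41 L = 68.200 mg
cobalt chloride hexahydrate: 11.8 mg/L × 3.41 L = 40.238 mg
mannitol: 4.22 g/L × 3.41 L = 14.390 g
L-tryptophan: 0.459 g/L × 3.41 L = 1.565 g
L-glutamine: 1.4 g/L × 3.41 L = 4.774 g
folic acid: 4.53 mg/L × 3.41 L = 15.447 mg
soluble starch: 4.66 g/L × 3.41 L = 15.891 g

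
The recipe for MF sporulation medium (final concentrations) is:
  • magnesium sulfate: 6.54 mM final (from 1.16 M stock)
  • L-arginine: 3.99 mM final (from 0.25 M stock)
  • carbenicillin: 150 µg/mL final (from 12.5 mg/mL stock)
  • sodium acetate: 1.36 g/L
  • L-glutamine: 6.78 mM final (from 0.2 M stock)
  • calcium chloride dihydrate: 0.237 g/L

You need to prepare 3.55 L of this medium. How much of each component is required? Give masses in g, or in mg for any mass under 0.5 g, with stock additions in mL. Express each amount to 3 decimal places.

magnesium sulfate 20.015 mL; L-arginine 56.658 mL; carbenicillin 42.600 mL; sodium acetate 4.828 g; L-glutamine 120.345 mL; calcium chloride dihydrate 0.841 g

Working volume: 3.55 L.
magnesium sulfate: C1V1 = C2V2 → 6.54 mM × 3550 mL ÷ 1160 mM = 20.015 mL
L-arginine: C1V1 = C2V2 → 3.99 mM × 3550 mL ÷ 250 mM = 56.658 mL
carbenicillin: V = C2·V2/C1 = 150 µg/mL × 3550 mL ÷ 12500 µg/mL = 42.600 mL
sodium acetate: 1.36 g/L × 3.55 L = 4.828 g
L-glutamine: dilute stock: 6.78 mM × 3550 mL ÷ 200 mM = 120.345 mL
calcium chloride dihydrate: 0.237 g/L × 3.55 L = 0.841 g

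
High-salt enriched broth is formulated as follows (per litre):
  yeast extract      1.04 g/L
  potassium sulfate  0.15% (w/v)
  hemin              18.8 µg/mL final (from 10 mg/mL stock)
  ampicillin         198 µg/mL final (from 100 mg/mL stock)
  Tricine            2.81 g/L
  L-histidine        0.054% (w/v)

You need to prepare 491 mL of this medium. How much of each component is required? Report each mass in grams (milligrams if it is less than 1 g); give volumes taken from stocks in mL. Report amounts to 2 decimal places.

yeast extract 510.64 mg; potassium sulfate 736.50 mg; hemin 0.92 mL; ampicillin 0.97 mL; Tricine 1.38 g; L-histidine 265.14 mg

Working volume: 491 mL = 0.491 L.
yeast extract: 1.04 g/L × 0.491 L = 0.51064 g = 510.64 mg
potassium sulfate: 0.15 g per 100 mL × 491 mL ÷ 100 = 0.7365 g = 736.50 mg
hemin: dilute stock: 18.8 µg/mL × 491 mL ÷ 10000 µg/mL = 0.92 mL
ampicillin: V = C2·V2/C1 = 198 µg/mL × 491 mL ÷ 100000 µg/mL = 0.97 mL
Tricine: 2.81 g/L × 0.491 L = 1.38 g
L-histidine: 0.054 g per 100 mL × 491 mL ÷ 100 = 0.26514 g = 265.14 mg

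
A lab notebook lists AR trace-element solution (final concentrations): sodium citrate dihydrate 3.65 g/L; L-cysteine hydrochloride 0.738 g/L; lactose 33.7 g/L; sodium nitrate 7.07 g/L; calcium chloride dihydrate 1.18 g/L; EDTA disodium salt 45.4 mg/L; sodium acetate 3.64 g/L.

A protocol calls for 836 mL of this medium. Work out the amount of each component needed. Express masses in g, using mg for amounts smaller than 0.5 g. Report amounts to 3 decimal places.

Target volume = 836 mL = 0.836 L.
sodium citrate dihydrate: 3.65 g/L × 0.836 L = 3.051 g
L-cysteine hydrochloride: 0.738 g/L × 0.836 L = 0.617 g
lactose: 33.7 g/L × 0.836 L = 28.173 g
sodium nitrate: 7.07 g/L × 0.836 L = 5.911 g
calcium chloride dihydrate: 1.18 g/L × 0.836 L = 0.986 g
EDTA disodium salt: 45.4 mg/L × 0.836 L = 37.954 mg
sodium acetate: 3.64 g/L × 0.836 L = 3.043 g

sodium citrate dihydrate 3.051 g; L-cysteine hydrochloride 0.617 g; lactose 28.173 g; sodium nitrate 5.911 g; calcium chloride dihydrate 0.986 g; EDTA disodium salt 37.954 mg; sodium acetate 3.043 g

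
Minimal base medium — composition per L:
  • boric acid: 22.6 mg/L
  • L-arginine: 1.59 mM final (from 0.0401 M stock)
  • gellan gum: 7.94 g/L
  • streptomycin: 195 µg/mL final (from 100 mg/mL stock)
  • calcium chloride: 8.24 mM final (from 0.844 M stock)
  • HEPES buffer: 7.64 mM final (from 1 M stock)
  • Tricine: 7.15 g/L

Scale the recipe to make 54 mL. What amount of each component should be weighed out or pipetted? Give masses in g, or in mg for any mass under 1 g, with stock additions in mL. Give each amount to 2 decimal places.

boric acid 1.22 mg; L-arginine 2.14 mL; gellan gum 428.76 mg; streptomycin 0.11 mL; calcium chloride 0.53 mL; HEPES buffer 0.41 mL; Tricine 386.10 mg

Working volume: 54 mL = 0.054 L.
boric acid: 22.6 mg/L × 0.054 L = 1.22 mg
L-arginine: V = C2·V2/C1 = 1.59 mM × 54 mL ÷ 40.1 mM = 2.14 mL
gellan gum: 7.94 g/L × 0.054 L = 0.42876 g = 428.76 mg
streptomycin: V = C2·V2/C1 = 195 µg/mL × 54 mL ÷ 100000 µg/mL = 0.11 mL
calcium chloride: dilute stock: 8.24 mM × 54 mL ÷ 844 mM = 0.53 mL
HEPES buffer: V = C2·V2/C1 = 7.64 mM × 54 mL ÷ 1000 mM = 0.41 mL
Tricine: 7.15 g/L × 0.054 L = 0.3861 g = 386.10 mg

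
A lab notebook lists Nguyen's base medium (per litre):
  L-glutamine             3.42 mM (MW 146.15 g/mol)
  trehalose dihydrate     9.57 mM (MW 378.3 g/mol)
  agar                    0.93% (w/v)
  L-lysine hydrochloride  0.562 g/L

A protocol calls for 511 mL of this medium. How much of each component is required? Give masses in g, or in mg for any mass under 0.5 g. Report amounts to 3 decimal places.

L-glutamine 255.415 mg; trehalose dihydrate 1.850 g; agar 4.752 g; L-lysine hydrochloride 287.182 mg

Target volume = 511 mL = 0.511 L.
L-glutamine: 3.42 mmol/L × 146.15 mg/mmol × 0.511 L = 255.415 mg
trehalose dihydrate: 9.57 mmol/L × 378.3 g/mol × 0.511 L ÷ 1000 = 1.850 g
agar: 0.93% w/v = 9.3 g/L → 9.3 × 0.511 L = 4.752 g
L-lysine hydrochloride: 0.562 g/L × 0.511 L = 0.287182 g = 287.182 mg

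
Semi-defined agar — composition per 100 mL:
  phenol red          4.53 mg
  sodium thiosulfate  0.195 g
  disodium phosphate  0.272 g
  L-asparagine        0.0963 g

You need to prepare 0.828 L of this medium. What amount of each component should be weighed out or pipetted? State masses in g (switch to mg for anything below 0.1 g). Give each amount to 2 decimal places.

phenol red 37.51 mg; sodium thiosulfate 1.61 g; disodium phosphate 2.25 g; L-asparagine 0.80 g

Scale factor = 828 mL / 100 mL = 8.28.
phenol red: 4.53 mg × (828 mL / 100 mL) = 37.51 mg
sodium thiosulfate: 0.195 g × (828 mL / 100 mL) = 1.61 g
disodium phosphate: 0.272 g × (828 mL / 100 mL) = 2.25 g
L-asparagine: 0.0963 g × (828 mL / 100 mL) = 0.80 g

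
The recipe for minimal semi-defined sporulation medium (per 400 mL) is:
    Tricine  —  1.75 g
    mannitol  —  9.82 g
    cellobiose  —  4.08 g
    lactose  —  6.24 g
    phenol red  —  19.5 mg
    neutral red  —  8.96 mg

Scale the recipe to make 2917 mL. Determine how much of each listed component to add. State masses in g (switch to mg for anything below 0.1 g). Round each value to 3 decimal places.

Scale factor = 2917 mL / 400 mL = 7.2925.
Tricine: 1.75 g × (2917 mL / 400 mL) = 12.762 g
mannitol: 9.82 g × (2917 mL / 400 mL) = 71.612 g
cellobiose: 4.08 g × (2917 mL / 400 mL) = 29.753 g
lactose: 6.24 g × (2917 mL / 400 mL) = 45.505 g
phenol red: 19.5 mg × (2917 mL / 400 mL) = 142.204 mg = 0.142 g
neutral red: 8.96 mg × (2917 mL / 400 mL) = 65.341 mg

Tricine 12.762 g; mannitol 71.612 g; cellobiose 29.753 g; lactose 45.505 g; phenol red 0.142 g; neutral red 65.341 mg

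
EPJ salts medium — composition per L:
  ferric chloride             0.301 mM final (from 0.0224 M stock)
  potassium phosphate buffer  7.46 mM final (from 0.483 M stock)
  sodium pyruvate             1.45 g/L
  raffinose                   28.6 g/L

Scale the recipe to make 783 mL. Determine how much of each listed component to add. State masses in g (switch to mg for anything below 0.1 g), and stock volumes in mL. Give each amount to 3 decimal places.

ferric chloride 10.522 mL; potassium phosphate buffer 12.094 mL; sodium pyruvate 1.135 g; raffinose 22.394 g

Working volume: 783 mL = 0.783 L.
ferric chloride: V = C2·V2/C1 = 0.301 mM × 783 mL ÷ 22.4 mM = 10.522 mL
potassium phosphate buffer: dilute stock: 7.46 mM × 783 mL ÷ 483 mM = 12.094 mL
sodium pyruvate: 1.45 g/L × 0.783 L = 1.135 g
raffinose: 28.6 g/L × 0.783 L = 22.394 g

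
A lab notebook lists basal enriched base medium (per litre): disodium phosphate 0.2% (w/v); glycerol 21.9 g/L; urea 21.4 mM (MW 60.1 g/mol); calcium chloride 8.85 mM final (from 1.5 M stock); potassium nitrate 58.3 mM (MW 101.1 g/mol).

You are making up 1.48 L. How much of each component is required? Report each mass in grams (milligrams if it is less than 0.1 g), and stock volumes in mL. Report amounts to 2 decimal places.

Scale factor relative to 1 L: 1.48.
disodium phosphate: 0.2 g per 100 mL × 1480 mL ÷ 100 = 2.96 g
glycerol: 21.9 g/L × 1.48 L = 32.41 g
urea: 21.4 mmol/L × 60.1 g/mol × 1.48 L ÷ 1000 = 1.90 g
calcium chloride: dilute stock: 8.85 mM × 1480 mL ÷ 1500 mM = 8.73 mL
potassium nitrate: 58.3 mmol/L × 101.1 g/mol × 1.48 L ÷ 1000 = 8.72 g

disodium phosphate 2.96 g; glycerol 32.41 g; urea 1.90 g; calcium chloride 8.73 mL; potassium nitrate 8.72 g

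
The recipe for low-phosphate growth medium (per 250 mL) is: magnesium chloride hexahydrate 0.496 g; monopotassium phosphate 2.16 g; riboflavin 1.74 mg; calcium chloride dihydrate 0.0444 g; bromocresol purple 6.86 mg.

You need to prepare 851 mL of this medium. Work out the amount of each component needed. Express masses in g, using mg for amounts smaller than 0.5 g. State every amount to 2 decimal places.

magnesium chloride hexahydrate 1.69 g; monopotassium phosphate 7.35 g; riboflavin 5.92 mg; calcium chloride dihydrate 151.14 mg; bromocresol purple 23.35 mg

Ratio of target to recipe volume: 851 / 250 = 3.404.
magnesium chloride hexahydrate: 0.496 g × (851 mL / 250 mL) = 1.69 g
monopotassium phosphate: 2.16 g × (851 mL / 250 mL) = 7.35 g
riboflavin: 1.74 mg × (851 mL / 250 mL) = 5.92 mg
calcium chloride dihydrate: 0.0444 g × (851 mL / 250 mL) = 0.151138 g = 151.14 mg
bromocresol purple: 6.86 mg × (851 mL / 250 mL) = 23.35 mg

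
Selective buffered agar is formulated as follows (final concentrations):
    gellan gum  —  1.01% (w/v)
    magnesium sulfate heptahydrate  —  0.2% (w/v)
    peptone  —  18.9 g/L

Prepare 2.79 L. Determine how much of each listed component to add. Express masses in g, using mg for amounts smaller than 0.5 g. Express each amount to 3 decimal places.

gellan gum 28.179 g; magnesium sulfate heptahydrate 5.580 g; peptone 52.731 g

Scale factor relative to 1 L: 2.79.
gellan gum: 1.01% w/v = 10.1 g/L → 10.1 × 2.79 L = 28.179 g
magnesium sulfate heptahydrate: 0.2% w/v = 2 g/L → 2 × 2.79 L = 5.580 g
peptone: 18.9 g/L × 2.79 L = 52.731 g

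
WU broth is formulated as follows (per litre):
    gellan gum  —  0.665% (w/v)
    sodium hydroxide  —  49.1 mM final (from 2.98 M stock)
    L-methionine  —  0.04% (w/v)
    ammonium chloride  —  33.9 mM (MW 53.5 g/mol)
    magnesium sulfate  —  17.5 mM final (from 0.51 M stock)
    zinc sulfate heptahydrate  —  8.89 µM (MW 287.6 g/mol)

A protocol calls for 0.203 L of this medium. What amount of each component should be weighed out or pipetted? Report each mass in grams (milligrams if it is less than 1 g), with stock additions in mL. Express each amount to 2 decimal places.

gellan gum 1.35 g; sodium hydroxide 3.34 mL; L-methionine 81.20 mg; ammonium chloride 368.17 mg; magnesium sulfate 6.97 mL; zinc sulfate heptahydrate 0.52 mg

Scale factor relative to 1 L: 0.203.
gellan gum: 0.665% w/v = 6.65 g/L → 6.65 × 0.203 L = 1.35 g
sodium hydroxide: V = C2·V2/C1 = 49.1 mM × 203 mL ÷ 2980 mM = 3.34 mL
L-methionine: 0.04 g per 100 mL × 203 mL ÷ 100 = 0.0812 g = 81.20 mg
ammonium chloride: 33.9 mmol/L × 53.5 mg/mmol × 0.203 L = 368.17 mg
magnesium sulfate: V = C2·V2/C1 = 17.5 mM × 203 mL ÷ 510 mM = 6.97 mL
zinc sulfate heptahydrate: 8.89 µmol/L × 287.6 g/mol × 0.203 L ÷ 1000 = 0.52 mg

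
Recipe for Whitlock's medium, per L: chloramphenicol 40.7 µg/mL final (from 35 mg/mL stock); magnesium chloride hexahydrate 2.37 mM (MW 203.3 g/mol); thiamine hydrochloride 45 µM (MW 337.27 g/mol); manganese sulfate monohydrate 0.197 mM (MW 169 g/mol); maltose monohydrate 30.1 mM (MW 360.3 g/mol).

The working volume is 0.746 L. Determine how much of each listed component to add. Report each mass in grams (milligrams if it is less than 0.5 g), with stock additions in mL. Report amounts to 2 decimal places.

chloramphenicol 0.87 mL; magnesium chloride hexahydrate 359.44 mg; thiamine hydrochloride 11.32 mg; manganese sulfate monohydrate 24.84 mg; maltose monohydrate 8.09 g

Working volume: 0.746 L.
chloramphenicol: C1V1 = C2V2 → 40.7 µg/mL × 746 mL ÷ 35000 µg/mL = 0.87 mL
magnesium chloride hexahydrate: 2.37 mmol/L × 203.3 mg/mmol × 0.746 L = 359.44 mg
thiamine hydrochloride: 45 µmol/L × 337.27 g/mol × 0.746 L ÷ 1000 = 11.32 mg
manganese sulfate monohydrate: 0.197 mmol/L × 169 mg/mmol × 0.746 L = 24.84 mg
maltose monohydrate: 30.1 mmol/L × 360.3 g/mol × 0.746 L ÷ 1000 = 8.09 g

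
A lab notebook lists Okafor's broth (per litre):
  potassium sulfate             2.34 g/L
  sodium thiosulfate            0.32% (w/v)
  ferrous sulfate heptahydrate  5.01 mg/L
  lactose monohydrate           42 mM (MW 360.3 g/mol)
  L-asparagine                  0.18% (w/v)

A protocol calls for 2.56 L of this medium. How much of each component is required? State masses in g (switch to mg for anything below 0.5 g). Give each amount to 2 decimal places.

Scale factor relative to 1 L: 2.56.
potassium sulfate: 2.34 g/L × 2.56 L = 5.99 g
sodium thiosulfate: 0.32 g per 100 mL × 2560 mL ÷ 100 = 8.19 g
ferrous sulfate heptahydrate: 5.01 mg/L × 2.56 L = 12.83 mg
lactose monohydrate: 42 mmol/L × 360.3 g/mol × 2.56 L ÷ 1000 = 38.74 g
L-asparagine: 0.18% w/v = 1.8 g/L → 1.8 × 2.56 L = 4.61 g

potassium sulfate 5.99 g; sodium thiosulfate 8.19 g; ferrous sulfate heptahydrate 12.83 mg; lactose monohydrate 38.74 g; L-asparagine 4.61 g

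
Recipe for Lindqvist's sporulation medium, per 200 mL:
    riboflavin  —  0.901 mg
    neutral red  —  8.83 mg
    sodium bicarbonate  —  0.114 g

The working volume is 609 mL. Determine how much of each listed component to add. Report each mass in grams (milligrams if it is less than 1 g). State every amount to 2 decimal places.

riboflavin 2.74 mg; neutral red 26.89 mg; sodium bicarbonate 347.13 mg

Ratio of target to recipe volume: 609 / 200 = 3.045.
riboflavin: 0.901 mg × (609 mL / 200 mL) = 2.74 mg
neutral red: 8.83 mg × (609 mL / 200 mL) = 26.89 mg
sodium bicarbonate: 0.114 g × (609 mL / 200 mL) = 0.34713 g = 347.13 mg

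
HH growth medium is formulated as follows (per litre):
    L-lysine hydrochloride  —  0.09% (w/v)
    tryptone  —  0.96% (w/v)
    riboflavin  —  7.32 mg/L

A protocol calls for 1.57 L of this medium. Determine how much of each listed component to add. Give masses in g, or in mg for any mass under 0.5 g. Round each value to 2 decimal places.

L-lysine hydrochloride 1.41 g; tryptone 15.07 g; riboflavin 11.49 mg

Working volume: 1.57 L.
L-lysine hydrochloride: 0.09 g per 100 mL × 1570 mL ÷ 100 = 1.41 g
tryptone: 0.96% w/v = 9.6 g/L → 9.6 × 1.57 L = 15.07 g
riboflavin: 7.32 mg/L × 1.57 L = 11.49 mg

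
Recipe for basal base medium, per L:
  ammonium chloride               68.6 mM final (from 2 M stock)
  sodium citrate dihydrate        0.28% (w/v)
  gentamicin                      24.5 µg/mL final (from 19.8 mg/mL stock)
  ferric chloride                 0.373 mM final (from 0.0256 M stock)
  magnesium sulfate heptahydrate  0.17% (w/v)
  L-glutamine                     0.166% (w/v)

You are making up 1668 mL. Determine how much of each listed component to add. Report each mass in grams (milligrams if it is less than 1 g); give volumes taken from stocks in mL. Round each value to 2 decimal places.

ammonium chloride 57.21 mL; sodium citrate dihydrate 4.67 g; gentamicin 2.06 mL; ferric chloride 24.30 mL; magnesium sulfate heptahydrate 2.84 g; L-glutamine 2.77 g

Scale factor relative to 1 L: 1.668.
ammonium chloride: V = C2·V2/C1 = 68.6 mM × 1668 mL ÷ 2000 mM = 57.21 mL
sodium citrate dihydrate: 0.28 g per 100 mL × 1668 mL ÷ 100 = 4.67 g
gentamicin: C1V1 = C2V2 → 24.5 µg/mL × 1668 mL ÷ 19800 µg/mL = 2.06 mL
ferric chloride: dilute stock: 0.373 mM × 1668 mL ÷ 25.6 mM = 24.30 mL
magnesium sulfate heptahydrate: 0.17 g per 100 mL × 1668 mL ÷ 100 = 2.84 g
L-glutamine: 0.166 g per 100 mL × 1668 mL ÷ 100 = 2.77 g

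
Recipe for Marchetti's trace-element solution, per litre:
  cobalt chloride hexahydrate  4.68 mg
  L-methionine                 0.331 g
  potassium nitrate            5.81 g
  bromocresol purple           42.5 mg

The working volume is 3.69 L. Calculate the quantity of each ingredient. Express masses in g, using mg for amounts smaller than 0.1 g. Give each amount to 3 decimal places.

Ratio of target to recipe volume: 3690 / 1000 = 3.69.
cobalt chloride hexahydrate: 4.68 mg × (3690 mL / 1000 mL) = 17.269 mg
L-methionine: 0.331 g × (3690 mL / 1000 mL) = 1.221 g
potassium nitrate: 5.81 g × (3690 mL / 1000 mL) = 21.439 g
bromocresol purple: 42.5 mg × (3690 mL / 1000 mL) = 156.825 mg = 0.157 g

cobalt chloride hexahydrate 17.269 mg; L-methionine 1.221 g; potassium nitrate 21.439 g; bromocresol purple 0.157 g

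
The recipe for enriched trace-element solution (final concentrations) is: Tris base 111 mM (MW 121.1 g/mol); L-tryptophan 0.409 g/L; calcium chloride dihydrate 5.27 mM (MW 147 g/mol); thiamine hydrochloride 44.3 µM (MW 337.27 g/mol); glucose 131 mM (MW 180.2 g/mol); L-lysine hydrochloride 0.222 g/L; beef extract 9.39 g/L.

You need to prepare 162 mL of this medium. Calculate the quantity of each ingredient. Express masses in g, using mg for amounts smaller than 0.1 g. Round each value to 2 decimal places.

Target volume = 162 mL = 0.162 L.
Tris base: 111 mmol/L × 121.1 g/mol × 0.162 L ÷ 1000 = 2.18 g
L-tryptophan: 0.409 g/L × 0.162 L = 0.066258 g = 66.26 mg
calcium chloride dihydrate: 5.27 mmol/L × 147 g/mol × 0.162 L ÷ 1000 = 0.13 g
thiamine hydrochloride: 44.3 µmol/L × 337.27 g/mol × 0.162 L ÷ 1000 = 2.42 mg
glucose: 131 mmol/L × 180.2 g/mol × 0.162 L ÷ 1000 = 3.82 g
L-lysine hydrochloride: 0.222 g/L × 0.162 L = 0.035964 g = 35.96 mg
beef extract: 9.39 g/L × 0.162 L = 1.52 g

Tris base 2.18 g; L-tryptophan 66.26 mg; calcium chloride dihydrate 0.13 g; thiamine hydrochloride 2.42 mg; glucose 3.82 g; L-lysine hydrochloride 35.96 mg; beef extract 1.52 g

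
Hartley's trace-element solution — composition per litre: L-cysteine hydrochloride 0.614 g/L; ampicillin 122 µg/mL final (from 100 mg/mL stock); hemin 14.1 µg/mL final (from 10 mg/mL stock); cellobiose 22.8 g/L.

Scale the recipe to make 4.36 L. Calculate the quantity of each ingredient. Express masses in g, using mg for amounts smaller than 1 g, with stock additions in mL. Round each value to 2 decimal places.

L-cysteine hydrochloride 2.68 g; ampicillin 5.32 mL; hemin 6.15 mL; cellobiose 99.41 g

Scale factor relative to 1 L: 4.36.
L-cysteine hydrochloride: 0.614 g/L × 4.36 L = 2.68 g
ampicillin: V = C2·V2/C1 = 122 µg/mL × 4360 mL ÷ 100000 µg/mL = 5.32 mL
hemin: dilute stock: 14.1 µg/mL × 4360 mL ÷ 10000 µg/mL = 6.15 mL
cellobiose: 22.8 g/L × 4.36 L = 99.41 g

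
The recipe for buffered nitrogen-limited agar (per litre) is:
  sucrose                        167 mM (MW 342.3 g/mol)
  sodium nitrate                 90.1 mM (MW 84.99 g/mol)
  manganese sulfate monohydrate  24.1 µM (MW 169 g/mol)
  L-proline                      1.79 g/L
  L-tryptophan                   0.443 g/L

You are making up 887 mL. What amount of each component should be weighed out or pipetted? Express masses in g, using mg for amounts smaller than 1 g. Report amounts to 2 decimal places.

Target volume = 887 mL = 0.887 L.
sucrose: 167 mmol/L × 342.3 g/mol × 0.887 L ÷ 1000 = 50.70 g
sodium nitrate: 90.1 mmol/L × 84.99 g/mol × 0.887 L ÷ 1000 = 6.79 g
manganese sulfate monohydrate: 24.1 µmol/L × 169 g/mol × 0.887 L ÷ 1000 = 3.61 mg
L-proline: 1.79 g/L × 0.887 L = 1.59 g
L-tryptophan: 0.443 g/L × 0.887 L = 0.392941 g = 392.94 mg

sucrose 50.70 g; sodium nitrate 6.79 g; manganese sulfate monohydrate 3.61 mg; L-proline 1.59 g; L-tryptophan 392.94 mg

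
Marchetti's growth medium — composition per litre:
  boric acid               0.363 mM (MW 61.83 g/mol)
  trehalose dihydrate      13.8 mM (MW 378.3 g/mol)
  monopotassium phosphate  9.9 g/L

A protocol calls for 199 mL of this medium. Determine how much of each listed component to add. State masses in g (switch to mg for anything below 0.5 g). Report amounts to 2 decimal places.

boric acid 4.47 mg; trehalose dihydrate 1.04 g; monopotassium phosphate 1.97 g

Scale factor relative to 1 L: 0.199.
boric acid: 0.363 mmol/L × 61.83 mg/mmol × 0.199 L = 4.47 mg
trehalose dihydrate: 13.8 mmol/L × 378.3 g/mol × 0.199 L ÷ 1000 = 1.04 g
monopotassium phosphate: 9.9 g/L × 0.199 L = 1.97 g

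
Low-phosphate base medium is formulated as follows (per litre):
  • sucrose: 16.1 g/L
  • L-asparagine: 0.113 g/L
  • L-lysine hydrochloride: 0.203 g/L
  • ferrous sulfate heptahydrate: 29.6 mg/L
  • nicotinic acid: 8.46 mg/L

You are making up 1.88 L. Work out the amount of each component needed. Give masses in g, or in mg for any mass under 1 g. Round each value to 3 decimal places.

sucrose 30.268 g; L-asparagine 212.440 mg; L-lysine hydrochloride 381.640 mg; ferrous sulfate heptahydrate 55.648 mg; nicotinic acid 15.905 mg

Scale factor relative to 1 L: 1.88.
sucrose: 16.1 g/L × 1.88 L = 30.268 g
L-asparagine: 0.113 g/L × 1.88 L = 0.21244 g = 212.440 mg
L-lysine hydrochloride: 0.203 g/L × 1.88 L = 0.38164 g = 381.640 mg
ferrous sulfate heptahydrate: 29.6 mg/L × 1.88 L = 55.648 mg
nicotinic acid: 8.46 mg/L × 1.88 L = 15.905 mg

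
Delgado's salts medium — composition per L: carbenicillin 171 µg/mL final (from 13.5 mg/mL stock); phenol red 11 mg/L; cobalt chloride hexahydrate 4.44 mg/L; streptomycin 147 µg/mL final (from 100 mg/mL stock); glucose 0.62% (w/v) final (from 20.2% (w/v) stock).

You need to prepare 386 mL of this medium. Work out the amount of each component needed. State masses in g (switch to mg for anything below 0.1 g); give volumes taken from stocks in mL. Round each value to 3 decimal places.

carbenicillin 4.889 mL; phenol red 4.246 mg; cobalt chloride hexahydrate 1.714 mg; streptomycin 0.567 mL; glucose 11.848 mL

Target volume = 386 mL = 0.386 L.
carbenicillin: V = C2·V2/C1 = 171 µg/mL × 386 mL ÷ 13500 µg/mL = 4.889 mL
phenol red: 11 mg/L × 0.386 L = 4.246 mg
cobalt chloride hexahydrate: 4.44 mg/L × 0.386 L = 1.714 mg
streptomycin: V = C2·V2/C1 = 147 µg/mL × 386 mL ÷ 100000 µg/mL = 0.567 mL
glucose: dilute stock: 0.62% ÷ 20.2% × 386 mL = 11.848 mL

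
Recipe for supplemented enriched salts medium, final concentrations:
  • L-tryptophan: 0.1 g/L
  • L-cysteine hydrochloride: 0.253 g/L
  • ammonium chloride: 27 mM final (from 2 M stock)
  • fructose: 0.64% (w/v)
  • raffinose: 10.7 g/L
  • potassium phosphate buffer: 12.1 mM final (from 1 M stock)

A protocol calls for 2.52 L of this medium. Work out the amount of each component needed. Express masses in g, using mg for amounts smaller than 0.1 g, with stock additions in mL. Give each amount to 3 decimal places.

Working volume: 2.52 L.
L-tryptophan: 0.1 g/L × 2.52 L = 0.252 g
L-cysteine hydrochloride: 0.253 g/L × 2.52 L = 0.638 g
ammonium chloride: C1V1 = C2V2 → 27 mM × 2520 mL ÷ 2000 mM = 34.020 mL
fructose: 0.64 g per 100 mL × 2520 mL ÷ 100 = 16.128 g
raffinose: 10.7 g/L × 2.52 L = 26.964 g
potassium phosphate buffer: dilute stock: 12.1 mM × 2520 mL ÷ 1000 mM = 30.492 mL

L-tryptophan 0.252 g; L-cysteine hydrochloride 0.638 g; ammonium chloride 34.020 mL; fructose 16.128 g; raffinose 26.964 g; potassium phosphate buffer 30.492 mL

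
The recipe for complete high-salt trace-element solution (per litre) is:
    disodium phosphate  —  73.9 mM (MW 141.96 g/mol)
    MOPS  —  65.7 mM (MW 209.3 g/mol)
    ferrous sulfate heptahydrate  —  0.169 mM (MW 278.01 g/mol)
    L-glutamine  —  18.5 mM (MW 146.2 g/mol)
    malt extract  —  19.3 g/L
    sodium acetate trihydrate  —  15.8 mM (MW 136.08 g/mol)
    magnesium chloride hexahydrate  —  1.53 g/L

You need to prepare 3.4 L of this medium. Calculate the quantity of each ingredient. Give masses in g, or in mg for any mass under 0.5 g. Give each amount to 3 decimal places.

disodium phosphate 35.669 g; MOPS 46.753 g; ferrous sulfate heptahydrate 159.745 mg; L-glutamine 9.196 g; malt extract 65.620 g; sodium acetate trihydrate 7.310 g; magnesium chloride hexahydrate 5.202 g

Working volume: 3.4 L.
disodium phosphate: 73.9 mmol/L × 141.96 g/mol × 3.4 L ÷ 1000 = 35.669 g
MOPS: 65.7 mmol/L × 209.3 g/mol × 3.4 L ÷ 1000 = 46.753 g
ferrous sulfate heptahydrate: 0.169 mmol/L × 278.01 mg/mmol × 3.4 L = 159.745 mg
L-glutamine: 18.5 mmol/L × 146.2 g/mol × 3.4 L ÷ 1000 = 9.196 g
malt extract: 19.3 g/L × 3.4 L = 65.620 g
sodium acetate trihydrate: 15.8 mmol/L × 136.08 g/mol × 3.4 L ÷ 1000 = 7.310 g
magnesium chloride hexahydrate: 1.53 g/L × 3.4 L = 5.202 g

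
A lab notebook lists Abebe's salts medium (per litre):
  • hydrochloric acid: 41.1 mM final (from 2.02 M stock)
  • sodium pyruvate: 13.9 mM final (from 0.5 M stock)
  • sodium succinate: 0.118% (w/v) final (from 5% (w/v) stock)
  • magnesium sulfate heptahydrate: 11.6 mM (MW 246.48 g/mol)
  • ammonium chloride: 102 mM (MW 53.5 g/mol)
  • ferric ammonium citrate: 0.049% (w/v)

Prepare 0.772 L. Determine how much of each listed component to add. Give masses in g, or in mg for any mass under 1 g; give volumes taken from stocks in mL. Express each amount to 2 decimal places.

hydrochloric acid 15.71 mL; sodium pyruvate 21.46 mL; sodium succinate 18.22 mL; magnesium sulfate heptahydrate 2.21 g; ammonium chloride 4.21 g; ferric ammonium citrate 378.28 mg

Scale factor relative to 1 L: 0.772.
hydrochloric acid: dilute stock: 41.1 mM × 772 mL ÷ 2020 mM = 15.71 mL
sodium pyruvate: C1V1 = C2V2 → 13.9 mM × 772 mL ÷ 500 mM = 21.46 mL
sodium succinate: dilute stock: 0.118% ÷ 5% × 772 mL = 18.22 mL
magnesium sulfate heptahydrate: 11.6 mmol/L × 246.48 g/mol × 0.772 L ÷ 1000 = 2.21 g
ammonium chloride: 102 mmol/L × 53.5 g/mol × 0.772 L ÷ 1000 = 4.21 g
ferric ammonium citrate: 0.049% w/v = 0.49 g/L → 0.49 × 0.772 L = 0.37828 g = 378.28 mg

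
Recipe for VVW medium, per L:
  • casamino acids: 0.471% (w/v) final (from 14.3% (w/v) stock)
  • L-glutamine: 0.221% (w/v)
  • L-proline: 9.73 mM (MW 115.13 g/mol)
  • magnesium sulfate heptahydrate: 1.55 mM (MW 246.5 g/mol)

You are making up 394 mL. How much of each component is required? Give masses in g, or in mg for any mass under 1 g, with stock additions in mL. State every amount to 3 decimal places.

Scale factor relative to 1 L: 0.394.
casamino acids: dilute stock: 0.471% ÷ 14.3% × 394 mL = 12.977 mL
L-glutamine: 0.221 g per 100 mL × 394 mL ÷ 100 = 0.87074 g = 870.740 mg
L-proline: 9.73 mmol/L × 115.13 mg/mmol × 0.394 L = 441.365 mg
magnesium sulfate heptahydrate: 1.55 mmol/L × 246.5 mg/mmol × 0.394 L = 150.538 mg

casamino acids 12.977 mL; L-glutamine 870.740 mg; L-proline 441.365 mg; magnesium sulfate heptahydrate 150.538 mg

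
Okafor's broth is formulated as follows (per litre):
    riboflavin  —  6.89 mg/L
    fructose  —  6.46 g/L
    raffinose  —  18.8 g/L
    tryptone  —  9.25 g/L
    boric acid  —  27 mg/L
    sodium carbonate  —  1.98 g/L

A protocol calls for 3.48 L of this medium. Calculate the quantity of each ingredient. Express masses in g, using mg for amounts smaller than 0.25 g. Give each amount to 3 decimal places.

riboflavin 23.977 mg; fructose 22.481 g; raffinose 65.424 g; tryptone 32.190 g; boric acid 93.960 mg; sodium carbonate 6.890 g

Working volume: 3.48 L.
riboflavin: 6.89 mg/L × 3.48 L = 23.977 mg
fructose: 6.46 g/L × 3.48 L = 22.481 g
raffinose: 18.8 g/L × 3.48 L = 65.424 g
tryptone: 9.25 g/L × 3.48 L = 32.190 g
boric acid: 27 mg/L × 3.48 L = 93.960 mg
sodium carbonate: 1.98 g/L × 3.48 L = 6.890 g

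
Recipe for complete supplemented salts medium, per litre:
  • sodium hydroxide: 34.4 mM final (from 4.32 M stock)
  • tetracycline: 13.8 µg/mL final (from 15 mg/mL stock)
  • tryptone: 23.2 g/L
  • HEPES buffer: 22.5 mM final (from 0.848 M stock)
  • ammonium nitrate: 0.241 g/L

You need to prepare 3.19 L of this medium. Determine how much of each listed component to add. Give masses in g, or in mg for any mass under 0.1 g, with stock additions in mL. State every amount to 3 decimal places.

Scale factor relative to 1 L: 3.19.
sodium hydroxide: dilute stock: 34.4 mM × 3190 mL ÷ 4320 mM = 25.402 mL
tetracycline: V = C2·V2/C1 = 13.8 µg/mL × 3190 mL ÷ 15000 µg/mL = 2.935 mL
tryptone: 23.2 g/L × 3.19 L = 74.008 g
HEPES buffer: C1V1 = C2V2 → 22.5 mM × 3190 mL ÷ 848 mM = 84.640 mL
ammonium nitrate: 0.241 g/L × 3.19 L = 0.769 g

sodium hydroxide 25.402 mL; tetracycline 2.935 mL; tryptone 74.008 g; HEPES buffer 84.640 mL; ammonium nitrate 0.769 g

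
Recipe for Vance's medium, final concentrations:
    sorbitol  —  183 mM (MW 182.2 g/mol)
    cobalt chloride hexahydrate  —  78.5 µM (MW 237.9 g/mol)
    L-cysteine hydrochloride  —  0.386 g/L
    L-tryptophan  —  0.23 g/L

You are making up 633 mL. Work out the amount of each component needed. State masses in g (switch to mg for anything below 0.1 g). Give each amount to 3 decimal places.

Scale factor relative to 1 L: 0.633.
sorbitol: 183 mmol/L × 182.2 g/mol × 0.633 L ÷ 1000 = 21.106 g
cobalt chloride hexahydrate: 78.5 µmol/L × 237.9 g/mol × 0.633 L ÷ 1000 = 11.821 mg
L-cysteine hydrochloride: 0.386 g/L × 0.633 L = 0.244 g
L-tryptophan: 0.23 g/L × 0.633 L = 0.146 g

sorbitol 21.106 g; cobalt chloride hexahydrate 11.821 mg; L-cysteine hydrochloride 0.244 g; L-tryptophan 0.146 g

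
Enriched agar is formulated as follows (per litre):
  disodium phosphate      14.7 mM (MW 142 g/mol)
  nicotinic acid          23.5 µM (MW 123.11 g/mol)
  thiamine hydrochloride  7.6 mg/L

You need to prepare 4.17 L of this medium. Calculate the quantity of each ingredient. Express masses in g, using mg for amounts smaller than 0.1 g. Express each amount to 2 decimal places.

Scale factor relative to 1 L: 4.17.
disodium phosphate: 14.7 mmol/L × 142 g/mol × 4.17 L ÷ 1000 = 8.70 g
nicotinic acid: 23.5 µmol/L × 123.11 g/mol × 4.17 L ÷ 1000 = 12.06 mg
thiamine hydrochloride: 7.6 mg/L × 4.17 L = 31.69 mg

disodium phosphate 8.70 g; nicotinic acid 12.06 mg; thiamine hydrochloride 31.69 mg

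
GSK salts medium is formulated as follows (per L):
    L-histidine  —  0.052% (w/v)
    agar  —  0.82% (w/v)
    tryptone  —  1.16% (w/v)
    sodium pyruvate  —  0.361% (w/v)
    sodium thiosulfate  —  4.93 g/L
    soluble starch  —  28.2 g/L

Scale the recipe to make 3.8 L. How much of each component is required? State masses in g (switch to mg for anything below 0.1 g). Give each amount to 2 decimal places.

L-histidine 1.98 g; agar 31.16 g; tryptone 44.08 g; sodium pyruvate 13.72 g; sodium thiosulfate 18.73 g; soluble starch 107.16 g

Working volume: 3.8 L.
L-histidine: 0.052% w/v = 0.52 g/L → 0.52 × 3.8 L = 1.98 g
agar: 0.82 g per 100 mL × 3800 mL ÷ 100 = 31.16 g
tryptone: 1.16 g per 100 mL × 3800 mL ÷ 100 = 44.08 g
sodium pyruvate: 0.361 g per 100 mL × 3800 mL ÷ 100 = 13.72 g
sodium thiosulfate: 4.93 g/L × 3.8 L = 18.73 g
soluble starch: 28.2 g/L × 3.8 L = 107.16 g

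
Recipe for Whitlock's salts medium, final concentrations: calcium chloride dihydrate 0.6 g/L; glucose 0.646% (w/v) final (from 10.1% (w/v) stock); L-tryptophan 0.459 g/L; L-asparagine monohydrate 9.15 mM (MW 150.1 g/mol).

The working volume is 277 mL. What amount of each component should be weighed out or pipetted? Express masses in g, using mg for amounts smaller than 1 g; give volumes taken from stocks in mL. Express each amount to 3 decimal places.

calcium chloride dihydrate 166.200 mg; glucose 17.717 mL; L-tryptophan 127.143 mg; L-asparagine monohydrate 380.436 mg

Working volume: 277 mL = 0.277 L.
calcium chloride dihydrate: 0.6 g/L × 0.277 L = 0.1662 g = 166.200 mg
glucose: dilute stock: 0.646% ÷ 10.1% × 277 mL = 17.717 mL
L-tryptophan: 0.459 g/L × 0.277 L = 0.127143 g = 127.143 mg
L-asparagine monohydrate: 9.15 mmol/L × 150.1 mg/mmol × 0.277 L = 380.436 mg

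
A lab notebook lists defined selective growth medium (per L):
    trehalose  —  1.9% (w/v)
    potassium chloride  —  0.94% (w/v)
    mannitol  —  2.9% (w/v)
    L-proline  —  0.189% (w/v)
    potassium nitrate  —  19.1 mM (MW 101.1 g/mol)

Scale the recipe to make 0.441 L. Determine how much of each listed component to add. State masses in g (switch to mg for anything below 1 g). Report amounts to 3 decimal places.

Working volume: 0.441 L.
trehalose: 1.9% w/v = 19 g/L → 19 × 0.441 L = 8.379 g
potassium chloride: 0.94 g per 100 mL × 441 mL ÷ 100 = 4.145 g
mannitol: 2.9 g per 100 mL × 441 mL ÷ 100 = 12.789 g
L-proline: 0.189% w/v = 1.89 g/L → 1.89 × 0.441 L = 0.83349 g = 833.490 mg
potassium nitrate: 19.1 mmol/L × 101.1 mg/mmol × 0.441 L = 851.575 mg

trehalose 8.379 g; potassium chloride 4.145 g; mannitol 12.789 g; L-proline 833.490 mg; potassium nitrate 851.575 mg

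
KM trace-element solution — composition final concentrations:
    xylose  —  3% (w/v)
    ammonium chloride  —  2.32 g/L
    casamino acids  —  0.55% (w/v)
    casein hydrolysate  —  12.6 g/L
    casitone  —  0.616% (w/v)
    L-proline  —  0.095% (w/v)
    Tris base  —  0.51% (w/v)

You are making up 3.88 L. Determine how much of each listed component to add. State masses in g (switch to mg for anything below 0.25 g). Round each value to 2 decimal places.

xylose 116.40 g; ammonium chloride 9.00 g; casamino acids 21.34 g; casein hydrolysate 48.89 g; casitone 23.90 g; L-proline 3.69 g; Tris base 19.79 g

Working volume: 3.88 L.
xylose: 3% w/v = 30 g/L → 30 × 3.88 L = 116.40 g
ammonium chloride: 2.32 g/L × 3.88 L = 9.00 g
casamino acids: 0.55 g per 100 mL × 3880 mL ÷ 100 = 21.34 g
casein hydrolysate: 12.6 g/L × 3.88 L = 48.89 g
casitone: 0.616 g per 100 mL × 3880 mL ÷ 100 = 23.90 g
L-proline: 0.095% w/v = 0.95 g/L → 0.95 × 3.88 L = 3.69 g
Tris base: 0.51% w/v = 5.1 g/L → 5.1 × 3.88 L = 19.79 g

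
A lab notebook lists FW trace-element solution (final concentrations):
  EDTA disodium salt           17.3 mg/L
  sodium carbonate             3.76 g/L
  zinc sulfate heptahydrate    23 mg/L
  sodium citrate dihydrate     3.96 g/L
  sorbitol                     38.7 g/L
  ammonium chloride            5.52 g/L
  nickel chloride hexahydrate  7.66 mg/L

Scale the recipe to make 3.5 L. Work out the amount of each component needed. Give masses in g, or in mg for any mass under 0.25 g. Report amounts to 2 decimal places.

EDTA disodium salt 60.55 mg; sodium carbonate 13.16 g; zinc sulfate heptahydrate 80.50 mg; sodium citrate dihydrate 13.86 g; sorbitol 135.45 g; ammonium chloride 19.32 g; nickel chloride hexahydrate 26.81 mg

Working volume: 3.5 L.
EDTA disodium salt: 17.3 mg/L × 3.5 L = 60.55 mg
sodium carbonate: 3.76 g/L × 3.5 L = 13.16 g
zinc sulfate heptahydrate: 23 mg/L × 3.5 L = 80.50 mg
sodium citrate dihydrate: 3.96 g/L × 3.5 L = 13.86 g
sorbitol: 38.7 g/L × 3.5 L = 135.45 g
ammonium chloride: 5.52 g/L × 3.5 L = 19.32 g
nickel chloride hexahydrate: 7.66 mg/L × 3.5 L = 26.81 mg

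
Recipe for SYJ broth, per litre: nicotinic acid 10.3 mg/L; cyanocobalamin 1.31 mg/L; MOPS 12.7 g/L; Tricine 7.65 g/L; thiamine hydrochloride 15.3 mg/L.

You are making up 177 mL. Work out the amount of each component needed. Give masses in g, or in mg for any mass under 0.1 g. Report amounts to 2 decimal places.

Scale factor relative to 1 L: 0.177.
nicotinic acid: 10.3 mg/L × 0.177 L = 1.82 mg
cyanocobalamin: 1.31 mg/L × 0.177 L = 0.23 mg
MOPS: 12.7 g/L × 0.177 L = 2.25 g
Tricine: 7.65 g/L × 0.177 L = 1.35 g
thiamine hydrochloride: 15.3 mg/L × 0.177 L = 2.71 mg

nicotinic acid 1.82 mg; cyanocobalamin 0.23 mg; MOPS 2.25 g; Tricine 1.35 g; thiamine hydrochloride 2.71 mg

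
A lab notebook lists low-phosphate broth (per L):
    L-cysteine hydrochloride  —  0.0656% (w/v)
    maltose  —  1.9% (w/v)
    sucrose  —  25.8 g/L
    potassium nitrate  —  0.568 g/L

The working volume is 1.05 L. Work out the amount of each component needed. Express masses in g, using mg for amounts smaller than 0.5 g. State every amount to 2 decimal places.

Scale factor relative to 1 L: 1.05.
L-cysteine hydrochloride: 0.0656% w/v = 0.656 g/L → 0.656 × 1.05 L = 0.69 g
maltose: 1.9 g per 100 mL × 1050 mL ÷ 100 = 19.95 g
sucrose: 25.8 g/L × 1.05 L = 27.09 g
potassium nitrate: 0.568 g/L × 1.05 L = 0.60 g

L-cysteine hydrochloride 0.69 g; maltose 19.95 g; sucrose 27.09 g; potassium nitrate 0.60 g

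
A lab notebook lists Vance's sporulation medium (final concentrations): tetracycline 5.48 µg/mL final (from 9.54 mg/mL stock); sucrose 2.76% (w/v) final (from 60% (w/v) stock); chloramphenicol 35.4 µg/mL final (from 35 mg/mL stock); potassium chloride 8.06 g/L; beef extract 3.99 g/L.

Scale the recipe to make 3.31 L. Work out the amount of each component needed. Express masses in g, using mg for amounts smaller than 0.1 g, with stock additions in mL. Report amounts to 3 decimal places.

Working volume: 3.31 L.
tetracycline: dilute stock: 5.48 µg/mL × 3310 mL ÷ 9540 µg/mL = 1.901 mL
sucrose: C1V1 = C2V2 → 2.76% ÷ 60% × 3310 mL = 152.260 mL
chloramphenicol: dilute stock: 35.4 µg/mL × 3310 mL ÷ 35000 µg/mL = 3.348 mL
potassium chloride: 8.06 g/L × 3.31 L = 26.679 g
beef extract: 3.99 g/L × 3.31 L = 13.207 g

tetracycline 1.901 mL; sucrose 152.260 mL; chloramphenicol 3.348 mL; potassium chloride 26.679 g; beef extract 13.207 g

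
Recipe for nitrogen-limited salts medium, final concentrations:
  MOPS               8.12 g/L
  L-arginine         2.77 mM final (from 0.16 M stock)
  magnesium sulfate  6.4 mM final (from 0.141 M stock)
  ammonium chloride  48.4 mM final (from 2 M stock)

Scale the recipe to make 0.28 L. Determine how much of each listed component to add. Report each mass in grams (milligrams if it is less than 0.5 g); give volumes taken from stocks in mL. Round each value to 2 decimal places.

MOPS 2.27 g; L-arginine 4.85 mL; magnesium sulfate 12.71 mL; ammonium chloride 6.78 mL

Working volume: 0.28 L.
MOPS: 8.12 g/L × 0.28 L = 2.27 g
L-arginine: dilute stock: 2.77 mM × 280 mL ÷ 160 mM = 4.85 mL
magnesium sulfate: C1V1 = C2V2 → 6.4 mM × 280 mL ÷ 141 mM = 12.71 mL
ammonium chloride: dilute stock: 48.4 mM × 280 mL ÷ 2000 mM = 6.78 mL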